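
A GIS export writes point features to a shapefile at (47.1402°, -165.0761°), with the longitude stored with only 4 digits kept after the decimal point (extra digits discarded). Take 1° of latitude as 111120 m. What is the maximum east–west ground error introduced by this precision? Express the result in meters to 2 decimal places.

7.56 meters

Truncating at 4 decimal places can drop up to a full unit in the last place, so the longitude may be off by as much as 0.0001°.
Parallels shrink by cos φ, so at 47.1402° a degree of longitude is 111120 × 0.6802 ≈ 75584.6 m.
So at most 0.0001° × 75584.6 ≈ 7.55846 m east–west.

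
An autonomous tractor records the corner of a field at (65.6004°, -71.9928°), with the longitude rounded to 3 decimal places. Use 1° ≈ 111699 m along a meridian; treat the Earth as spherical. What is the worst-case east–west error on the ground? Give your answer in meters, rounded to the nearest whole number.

23 meters

Rounding to 3 decimal places leaves the longitude within ±0.0005° of the true value.
One degree of longitude at 65.6004° is 111699 × cos 65.6004° ≈ 111699 × 0.4131 = 46142.6 m.
Maximum E–W displacement: 0.0005 × 46142.6 = 23.0713 m.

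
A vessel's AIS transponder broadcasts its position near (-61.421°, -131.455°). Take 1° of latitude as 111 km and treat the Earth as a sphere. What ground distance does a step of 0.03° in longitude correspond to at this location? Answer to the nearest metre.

1593 metres

At 61.421° a degree of longitude is 111000 × cos 61.421° ≈ 53099.1 m, so 0.03° corresponds to 1592.97 m.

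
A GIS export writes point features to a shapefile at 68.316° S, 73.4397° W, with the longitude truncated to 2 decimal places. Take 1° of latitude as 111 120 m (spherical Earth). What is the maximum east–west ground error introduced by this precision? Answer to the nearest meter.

411 meters

Truncating at 2 decimal places can drop up to a full unit in the last place, so the longitude may be off by as much as 0.01°.
At latitude 68.316° a degree of longitude spans 111120 m × cos 68.316° = 111120 × 0.3695 ≈ 41057.4 m.
East–west error: 0.01° × 41057.4 m/° ≈ 410.574 m.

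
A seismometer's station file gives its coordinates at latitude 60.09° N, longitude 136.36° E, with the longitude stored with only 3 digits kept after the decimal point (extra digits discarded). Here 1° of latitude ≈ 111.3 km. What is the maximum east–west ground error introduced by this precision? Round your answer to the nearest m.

Truncating at 3 decimal places can drop up to a full unit in the last place, so the longitude may be off by as much as 0.001°.
Parallels shrink by cos φ, so at 60.09° a degree of longitude is 111300 × 0.4986 ≈ 55498.5 m.
East–west error: 0.001° × 55498.5 m/° ≈ 55.4985 m.

55 m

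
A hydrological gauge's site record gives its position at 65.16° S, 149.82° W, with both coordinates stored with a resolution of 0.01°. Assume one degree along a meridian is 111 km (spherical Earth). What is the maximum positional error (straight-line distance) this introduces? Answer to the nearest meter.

With a 0.01° grid the true value lies within half a step, ±0.01°/2 = ±0.005°, of the stored one.
North–south component: 0.005° × 111000 = 555 m.
Longitude error → 0.005 × 111000 × cos 65.16° = 0.005 × 111000 × 0.4201 ≈ 233.148 m.
Worst case both components are at the extreme and orthogonal: √(555² + 233.148²) ≈ 601.982 m.

602 meters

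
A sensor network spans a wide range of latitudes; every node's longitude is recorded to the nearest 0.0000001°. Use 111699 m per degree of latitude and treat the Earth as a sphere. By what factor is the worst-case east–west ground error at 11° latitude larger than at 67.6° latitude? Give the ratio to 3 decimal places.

2.576

Rounding to 7 decimal places leaves the longitude within ±5e-08° of the true value.
Error at 11° = 5e-08° × 111699 × cos 11° ≈ 0.0055849 × 0.9816 = 0.0054823 m.
At 67.6°: 5e-08° × 111699 × cos 67.6° = 5e-08 × 111699 × 0.3811 ≈ 0.0021283 m.
The ratio reduces to cos 11° / cos 67.6° = 0.9816/0.3811 ≈ 2.5760.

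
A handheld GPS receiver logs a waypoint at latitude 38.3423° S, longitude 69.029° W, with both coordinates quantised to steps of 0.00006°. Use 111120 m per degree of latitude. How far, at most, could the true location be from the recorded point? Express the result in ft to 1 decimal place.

13.9 ft

With a 0.00006° grid the true value lies within half a step, ±0.00006°/2 = ±3e-05°, of the stored one.
North–south component: 3e-05° × 111120 = 3.3336 m.
E–W at 38.3423°: 3e-05° × 111120 × cos 38.3423° = 3e-05 × 111120 × 0.7843 ≈ 2.6146 m.
Worst case both components are at the extreme and orthogonal: √(3.3336² + 2.6146²) ≈ 4.23663 m.
Converting: 4.23663 m × 3.2808 ft/m ≈ 13.9 ft.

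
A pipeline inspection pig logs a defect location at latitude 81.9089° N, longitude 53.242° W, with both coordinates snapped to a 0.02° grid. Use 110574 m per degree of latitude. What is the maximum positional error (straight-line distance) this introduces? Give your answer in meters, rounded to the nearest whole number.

With a 0.02° grid the true value lies within half a step, ±0.02°/2 = ±0.01°, of the stored one.
North–south component: 0.01° × 110574 = 1105.74 m.
East–west component at 81.9089°: 0.01° × 110574 × cos 81.9089° ≈ 0.01 × 15563 ≈ 155.63 m.
Worst case both components are at the extreme and orthogonal: √(1105.74² + 155.63²) ≈ 1116.64 m.

1117 meters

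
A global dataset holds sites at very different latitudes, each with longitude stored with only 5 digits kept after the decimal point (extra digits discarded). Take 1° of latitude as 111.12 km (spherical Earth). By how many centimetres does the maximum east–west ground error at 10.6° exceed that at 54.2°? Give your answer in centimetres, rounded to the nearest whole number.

44 centimetres

Truncating at 5 decimal places can drop up to a full unit in the last place, so the longitude may be off by as much as 1e-05°.
At 10.6°: 1e-05° × 111120 × cos 10.6° = 1e-05 × 111120 × 0.9829 ≈ 1.0922 m.
Error at 54.2° = 1e-05° × 111120 × cos 54.2° ≈ 1.1112 × 0.5850 = 0.65 m.
So the lower-latitude error exceeds the higher by 1.0922 − 0.65 = 0.44223 m.
That is 0.442233 m = 44.223 cm.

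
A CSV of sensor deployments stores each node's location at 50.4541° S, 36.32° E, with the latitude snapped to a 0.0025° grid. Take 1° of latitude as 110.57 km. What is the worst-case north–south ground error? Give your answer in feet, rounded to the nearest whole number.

453 feet

With a 0.0025° grid the true value lies within half a step, ±0.0025°/2 = ±0.00125°, of the stored one.
North–south distance: 0.00125° × 110570 m/° = 138.213 m.
Converting: 138.213 m × 3.2808 ft/m ≈ 453.45 ft.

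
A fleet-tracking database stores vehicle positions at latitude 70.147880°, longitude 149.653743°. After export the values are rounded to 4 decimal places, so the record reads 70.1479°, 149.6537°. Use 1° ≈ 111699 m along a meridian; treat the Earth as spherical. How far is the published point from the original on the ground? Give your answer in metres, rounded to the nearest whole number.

3 metres

The latitude changed by -0.000020° and the longitude by +0.000043°.
N–S: -0.000020° × 111699 m/° = -2.23398 m.
E–W at 70.1479°: 0.000043° × 111699 × cos 70.1479° = 0.000043 × 111699 × 0.3396 ≈ 1.63109 m.
Hypotenuse of the two orthogonal shifts: √(2.23398² + 1.63109²) = 2.76606 m.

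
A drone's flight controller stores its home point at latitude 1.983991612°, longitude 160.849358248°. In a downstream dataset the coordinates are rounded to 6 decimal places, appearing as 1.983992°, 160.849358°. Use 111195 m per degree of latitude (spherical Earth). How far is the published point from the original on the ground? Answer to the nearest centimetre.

Δlat = 1.983991612 − 1.983992 = -0.000000388°; Δlon = 160.849358248 − 160.849358 = +0.000000248°.
North–south shift: -0.000000388 × 111195 = -0.0431437 m.
East–west at this latitude: 0.000000248° × 111195 × cos 1.98399° ≈ 0.000000248 × 111128 = 0.0275598 m.
Combined displacement = (0.0431437² + 0.0275598²)^½ ≈ 0.0511949 m.
That is 0.0511949 m = 5.1195 cm.

5 centimetres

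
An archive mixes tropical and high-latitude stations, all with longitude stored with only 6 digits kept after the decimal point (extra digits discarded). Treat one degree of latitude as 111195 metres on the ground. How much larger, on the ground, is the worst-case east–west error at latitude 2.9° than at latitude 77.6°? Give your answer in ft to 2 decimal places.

0.29 ft

Truncating at 6 decimal places can drop up to a full unit in the last place, so the longitude may be off by as much as 1e-06°.
At 2.9°: 1e-06° × 111195 × cos 2.9° = 1e-06 × 111195 × 0.9987 ≈ 0.11105 m.
Error at 77.6° = 1e-06° × 111195 × cos 77.6° ≈ 0.11119 × 0.2147 = 0.023877 m.
So the lower-latitude error exceeds the higher by 0.11105 − 0.023877 = 0.087175 m.
In feet: 0.0871751 m ÷ 0.3048 ≈ 0.28601 ft.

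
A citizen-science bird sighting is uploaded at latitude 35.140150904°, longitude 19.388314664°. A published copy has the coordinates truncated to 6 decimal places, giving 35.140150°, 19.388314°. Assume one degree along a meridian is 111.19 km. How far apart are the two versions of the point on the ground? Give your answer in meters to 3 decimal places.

The latitude changed by +0.000000904° and the longitude by +0.000000664°.
North–south shift: 0.000000904 × 111190 = 0.100516 m.
East–west at this latitude: 0.000000664° × 111190 × cos 35.1401° ≈ 0.000000664 × 90925.2 = 0.0603744 m.
Combined displacement = (0.100516² + 0.0603744²)^½ ≈ 0.117254 m.

0.117 meters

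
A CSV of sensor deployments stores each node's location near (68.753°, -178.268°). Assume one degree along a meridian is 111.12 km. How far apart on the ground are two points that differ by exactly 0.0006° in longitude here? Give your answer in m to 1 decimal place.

One degree of longitude here spans 111120 × cos 68.753° = 111120 × 0.3624 ≈ 40268.7 m; 0.0006° of that is 24.1612 m.

24.2 m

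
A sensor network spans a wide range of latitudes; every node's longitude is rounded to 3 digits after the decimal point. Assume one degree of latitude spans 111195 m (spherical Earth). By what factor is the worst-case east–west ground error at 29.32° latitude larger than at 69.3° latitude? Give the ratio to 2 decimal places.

2.47

Rounding to 3 decimal places leaves the longitude within ±0.0005° of the true value.
At 29.32°: 0.0005° × 111195 × cos 29.32° = 0.0005 × 111195 × 0.8719 ≈ 48.475 m.
At 69.3°: 0.0005° × 111195 × cos 69.3° = 0.0005 × 111195 × 0.3535 ≈ 19.652 m.
Ratio: 48.475 / 19.652 = cos 29.32° / cos 69.3° ≈ 2.4666.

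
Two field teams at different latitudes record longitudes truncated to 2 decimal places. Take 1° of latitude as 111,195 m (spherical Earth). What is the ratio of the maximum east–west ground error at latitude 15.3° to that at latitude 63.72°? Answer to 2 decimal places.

Truncating at 2 decimal places can drop up to a full unit in the last place, so the longitude may be off by as much as 0.01°.
At 15.3°: 0.01° × 111195 × cos 15.3° = 0.01 × 111195 × 0.9646 ≈ 1072.5 m.
Error at 63.72° = 0.01° × 111195 × cos 63.72° ≈ 1112 × 0.4428 = 492.33 m.
Ratio: 1072.5 / 492.33 = cos 15.3° / cos 63.72° ≈ 2.1785.

2.18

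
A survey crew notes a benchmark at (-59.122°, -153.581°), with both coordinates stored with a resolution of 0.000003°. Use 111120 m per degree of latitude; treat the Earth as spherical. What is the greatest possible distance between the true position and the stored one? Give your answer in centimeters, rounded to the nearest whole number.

With a 0.000003° grid the true value lies within half a step, ±0.000003°/2 = ±1.5e-06°, of the stored one.
North–south component: 1.5e-06° × 111120 = 0.16668 m.
East–west component at 59.122°: 1.5e-06° × 111120 × cos 59.122° ≈ 1.5e-06 × 57028.1 ≈ 0.0855421 m.
Worst case both components are at the extreme and orthogonal: √(0.16668² + 0.0855421²) ≈ 0.187349 m.
That is 0.187349 m = 18.735 cm.

19 centimeters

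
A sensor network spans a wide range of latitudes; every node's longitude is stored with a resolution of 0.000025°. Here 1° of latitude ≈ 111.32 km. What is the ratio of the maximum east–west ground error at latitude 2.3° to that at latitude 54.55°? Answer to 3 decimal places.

1.723

With a 0.000025° grid the true value lies within half a step, ±0.000025°/2 = ±1.25e-05°, of the stored one.
Error at 2.3° = 1.25e-05° × 111320 × cos 2.3° ≈ 1.3915 × 0.9992 = 1.3904 m.
Error at 54.55° = 1.25e-05° × 111320 × cos 54.55° ≈ 1.3915 × 0.5800 = 0.80706 m.
The ratio reduces to cos 2.3° / cos 54.55° = 0.9992/0.5800 ≈ 1.7228.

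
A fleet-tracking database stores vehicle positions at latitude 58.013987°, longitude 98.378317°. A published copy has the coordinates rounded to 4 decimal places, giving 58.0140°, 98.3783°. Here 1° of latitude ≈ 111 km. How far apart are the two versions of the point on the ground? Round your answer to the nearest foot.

The latitude changed by -0.000013° and the longitude by +0.000017°.
North–south shift: -0.000013 × 111000 = -1.443 m.
East–west at this latitude: 0.000017° × 111000 × cos 58.014° ≈ 0.000017 × 58798 = 0.999567 m.
Hypotenuse of the two orthogonal shifts: √(1.443² + 0.999567²) = 1.75539 m.
Converting: 1.75539 m × 3.2808 ft/m ≈ 5.7591 ft.

6 feet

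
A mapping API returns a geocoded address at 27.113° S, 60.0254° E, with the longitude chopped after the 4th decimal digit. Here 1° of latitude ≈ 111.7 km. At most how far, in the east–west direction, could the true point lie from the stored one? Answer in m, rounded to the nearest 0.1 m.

9.9 m

Truncating at 4 decimal places can drop up to a full unit in the last place, so the longitude may be off by as much as 0.0001°.
One degree of longitude at 27.113° is 111700 × cos 27.113° ≈ 111700 × 0.8901 = 99425.2 m.
East–west error: 0.0001° × 99425.2 m/° ≈ 9.94252 m.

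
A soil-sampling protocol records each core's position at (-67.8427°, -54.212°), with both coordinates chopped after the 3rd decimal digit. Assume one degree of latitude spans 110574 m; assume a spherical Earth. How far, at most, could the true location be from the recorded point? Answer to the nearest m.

Truncating at 3 decimal places can drop up to a full unit in the last place, so each coordinate may be off by as much as 0.001°.
N–S: 0.001° × 110574 m/° = 110.574 m.
E–W at 67.8427°: 0.001° × 110574 × cos 67.8427° = 0.001 × 110574 × 0.3772 ≈ 41.7031 m.
Combining orthogonally: (110.574² + 41.7031²)^½ ≈ 118.177 m.

118 m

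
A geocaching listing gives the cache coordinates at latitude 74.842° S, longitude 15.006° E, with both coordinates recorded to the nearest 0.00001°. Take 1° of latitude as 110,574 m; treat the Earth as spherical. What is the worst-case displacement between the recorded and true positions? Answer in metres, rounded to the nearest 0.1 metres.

0.6 metres

Rounding to 5 decimal places leaves each coordinate within ±5e-06° of the true value.
N–S: 5e-06° × 110574 m/° = 0.55287 m.
East–west component at 74.842°: 5e-06° × 110574 × cos 74.842° ≈ 5e-06 × 28913.1 ≈ 0.144565 m.
The two errors are perpendicular, so the maximum displacement is √(0.55287² + 0.144565²) ≈ 0.571458 m.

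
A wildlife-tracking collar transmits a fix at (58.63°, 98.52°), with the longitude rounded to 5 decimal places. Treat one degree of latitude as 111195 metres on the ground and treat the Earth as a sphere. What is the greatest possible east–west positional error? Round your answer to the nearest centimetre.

Rounding to 5 decimal places leaves the longitude within ±5e-06° of the true value.
At latitude 58.63° a degree of longitude spans 111195 m × cos 58.63° = 111195 × 0.5206 ≈ 57884 m.
Maximum E–W displacement: 5e-06 × 57884 = 0.28942 m.
That is 0.28942 m = 28.942 cm.

29 centimetres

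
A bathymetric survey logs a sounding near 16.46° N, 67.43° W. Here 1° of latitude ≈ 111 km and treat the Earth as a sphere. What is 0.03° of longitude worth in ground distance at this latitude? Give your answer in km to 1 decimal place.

3.2 km

At 16.46° a degree of longitude is 111000 × cos 16.46° ≈ 106451 m, so 0.03° corresponds to 3193.53 m.
That is 3193.53 m = 3.1935 km.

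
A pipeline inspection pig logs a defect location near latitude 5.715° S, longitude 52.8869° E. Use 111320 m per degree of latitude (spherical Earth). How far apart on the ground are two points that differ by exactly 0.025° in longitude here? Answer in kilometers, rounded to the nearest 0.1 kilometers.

2.8 kilometers

At 5.715° a degree of longitude is 111320 × cos 5.715° ≈ 110767 m, so 0.025° corresponds to 2769.17 m.
That is 2769.17 m = 2.7692 km.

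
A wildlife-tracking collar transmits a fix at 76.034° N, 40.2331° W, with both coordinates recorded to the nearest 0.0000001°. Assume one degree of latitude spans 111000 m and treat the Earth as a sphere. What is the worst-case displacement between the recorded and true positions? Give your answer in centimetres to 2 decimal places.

Rounding to 7 decimal places leaves each coordinate within ±5e-08° of the true value.
N–S: 5e-08° × 111000 m/° = 0.00555 m.
E–W at 76.034°: 5e-08° × 111000 × cos 76.034° = 5e-08 × 111000 × 0.2413 ≈ 0.00133947 m.
The two errors are perpendicular, so the maximum displacement is √(0.00555² + 0.00133947²) ≈ 0.00570935 m.
That is 0.00570935 m = 0.57094 cm.

0.57 centimetres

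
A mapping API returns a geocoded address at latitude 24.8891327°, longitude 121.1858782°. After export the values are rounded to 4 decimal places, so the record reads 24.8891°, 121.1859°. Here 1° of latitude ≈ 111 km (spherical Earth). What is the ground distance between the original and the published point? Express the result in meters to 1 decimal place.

4.2 meters

Δlat = 24.8891327 − 24.8891 = +0.0000327°; Δlon = 121.1858782 − 121.1859 = -0.0000218°.
North–south shift: 0.0000327 × 111000 = 3.6297 m.
E–W at 24.8891°: -0.0000218° × 111000 × cos 24.8891° = -0.0000218 × 111000 × 0.9071 ≈ -2.19506 m.
Combined displacement = (3.6297² + 2.19506²)^½ ≈ 4.24182 m.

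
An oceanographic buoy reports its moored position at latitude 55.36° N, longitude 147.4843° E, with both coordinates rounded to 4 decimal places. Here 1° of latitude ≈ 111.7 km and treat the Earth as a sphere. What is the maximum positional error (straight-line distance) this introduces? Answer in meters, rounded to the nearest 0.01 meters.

Rounding to 4 decimal places leaves each coordinate within ±5e-05° of the true value.
Latitude error → 5e-05 × 111700 = 5.585 m along the meridian.
Longitude error → 5e-05 × 111700 × cos 55.36° = 5e-05 × 111700 × 0.5684 ≈ 3.17462 m.
Worst case both components are at the extreme and orthogonal: √(5.585² + 3.17462²) ≈ 6.42421 m.

6.42 meters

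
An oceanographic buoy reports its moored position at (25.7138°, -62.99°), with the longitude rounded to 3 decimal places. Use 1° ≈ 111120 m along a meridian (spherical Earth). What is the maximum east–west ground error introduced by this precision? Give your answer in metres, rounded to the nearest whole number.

50 metres

Rounding to 3 decimal places leaves the longitude within ±0.0005° of the true value.
One degree of longitude at 25.7138° is 111120 × cos 25.7138° ≈ 111120 × 0.9010 = 100116 m.
Maximum E–W displacement: 0.0005 × 100116 = 50.058 m.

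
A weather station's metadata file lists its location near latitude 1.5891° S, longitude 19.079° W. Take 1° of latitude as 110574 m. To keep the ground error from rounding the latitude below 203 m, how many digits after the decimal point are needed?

One degree of latitude covers 110574 m.
N decimal places → at most half a unit in the last place, 0.5 × 10⁻ᴺ° = 110574/2 × 10⁻ᴺ m.
Setting 55287 × 10⁻ᴺ ≤ 203 gives 10ᴺ ≥ 272.3, i.e. N ≥ 2.44.
So 3 decimal places suffice (55.3 m); 2 would allow up to 553 m.

3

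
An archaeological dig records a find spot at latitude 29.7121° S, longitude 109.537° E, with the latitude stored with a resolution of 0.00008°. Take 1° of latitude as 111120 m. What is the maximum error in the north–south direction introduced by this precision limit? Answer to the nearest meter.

4 meters

With a 0.00008° grid the true value lies within half a step, ±0.00008°/2 = ±4e-05°, of the stored one.
Along the meridian that is 4e-05° × 111120 m/° = 4.4448 m.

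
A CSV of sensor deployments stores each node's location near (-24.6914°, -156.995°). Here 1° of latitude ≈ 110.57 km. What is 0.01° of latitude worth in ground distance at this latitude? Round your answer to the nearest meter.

Along a meridian 0.01° is 0.01 × 110570 = 1105.7 m.

1106 meters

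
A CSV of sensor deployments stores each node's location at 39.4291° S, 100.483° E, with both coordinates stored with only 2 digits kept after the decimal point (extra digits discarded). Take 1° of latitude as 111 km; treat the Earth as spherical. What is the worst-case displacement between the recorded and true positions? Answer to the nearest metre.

1403 metres

Truncating at 2 decimal places can drop up to a full unit in the last place, so each coordinate may be off by as much as 0.01°.
Latitude error → 0.01 × 111000 = 1110 m along the meridian.
East–west component at 39.4291°: 0.01° × 111000 × cos 39.4291° ≈ 0.01 × 85737.6 ≈ 857.376 m.
Worst case both components are at the extreme and orthogonal: √(1110² + 857.376²) ≈ 1402.57 m.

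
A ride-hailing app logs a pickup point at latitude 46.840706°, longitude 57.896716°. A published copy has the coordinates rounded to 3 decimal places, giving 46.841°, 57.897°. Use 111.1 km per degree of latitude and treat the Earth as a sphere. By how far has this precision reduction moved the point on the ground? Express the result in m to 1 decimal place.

The latitude changed by -0.000294° and the longitude by -0.000284°.
N–S: -0.000294° × 111100 m/° = -32.6634 m.
East–west at this latitude: -0.000284° × 111100 × cos 46.841° ≈ -0.000284 × 75995.2 = -21.5826 m.
Hypotenuse of the two orthogonal shifts: √(32.6634² + 21.5826²) = 39.1498 m.

39.1 m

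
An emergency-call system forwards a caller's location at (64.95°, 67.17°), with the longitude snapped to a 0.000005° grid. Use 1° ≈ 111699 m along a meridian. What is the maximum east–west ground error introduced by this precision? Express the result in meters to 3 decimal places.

0.118 meters

With a 0.000005° grid the true value lies within half a step, ±0.000005°/2 = ±2.5e-06°, of the stored one.
At latitude 64.95° a degree of longitude spans 111699 m × cos 64.95° = 111699 × 0.4234 ≈ 47294.4 m.
East–west error: 2.5e-06° × 47294.4 m/° ≈ 0.118236 m.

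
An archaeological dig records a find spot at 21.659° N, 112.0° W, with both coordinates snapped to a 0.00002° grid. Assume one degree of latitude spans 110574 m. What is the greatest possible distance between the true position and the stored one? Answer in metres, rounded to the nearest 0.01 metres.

With a 0.00002° grid the true value lies within half a step, ±0.00002°/2 = ±1e-05°, of the stored one.
Latitude error → 1e-05 × 110574 = 1.10574 m along the meridian.
East–west component at 21.659°: 1e-05° × 110574 × cos 21.659° ≈ 1e-05 × 102767 ≈ 1.02767 m.
The two errors are perpendicular, so the maximum displacement is √(1.10574² + 1.02767²) ≈ 1.50956 m.

1.51 metres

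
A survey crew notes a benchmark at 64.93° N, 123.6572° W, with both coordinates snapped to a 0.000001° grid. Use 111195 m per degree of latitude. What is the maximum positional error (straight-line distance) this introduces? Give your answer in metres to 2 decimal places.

With a 0.000001° grid the true value lies within half a step, ±0.000001°/2 = ±5e-07°, of the stored one.
N–S: 5e-07° × 111195 m/° = 0.0555975 m.
East–west component at 64.93°: 5e-07° × 111195 × cos 64.93° ≈ 5e-07 × 47116.1 ≈ 0.0235581 m.
Worst case both components are at the extreme and orthogonal: √(0.0555975² + 0.0235581²) ≈ 0.0603826 m.

0.06 metres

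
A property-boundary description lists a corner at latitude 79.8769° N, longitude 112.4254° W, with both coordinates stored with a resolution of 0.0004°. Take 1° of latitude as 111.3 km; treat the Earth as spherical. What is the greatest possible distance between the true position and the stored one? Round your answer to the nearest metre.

23 metres

With a 0.0004° grid the true value lies within half a step, ±0.0004°/2 = ±0.0002°, of the stored one.
N–S: 0.0002° × 111300 m/° = 22.26 m.
E–W at 79.8769°: 0.0002° × 111300 × cos 79.8769° = 0.0002 × 111300 × 0.1758 ≈ 3.9125 m.
Combining orthogonally: (22.26² + 3.9125²)^½ ≈ 22.6012 m.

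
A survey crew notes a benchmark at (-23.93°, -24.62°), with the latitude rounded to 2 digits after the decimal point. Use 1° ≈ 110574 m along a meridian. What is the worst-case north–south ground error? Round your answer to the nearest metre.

Rounding to 2 decimal places leaves the latitude within ±0.005° of the true value.
So the N–S error is at most 0.005 × 110574 = 552.87 m.

553 metres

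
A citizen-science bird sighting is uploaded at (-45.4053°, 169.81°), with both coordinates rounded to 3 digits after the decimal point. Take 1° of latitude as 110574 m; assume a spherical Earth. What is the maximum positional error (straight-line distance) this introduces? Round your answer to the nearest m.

68 m

Rounding to 3 decimal places leaves each coordinate within ±0.0005° of the true value.
N–S: 0.0005° × 110574 m/° = 55.287 m.
E–W at 45.4053°: 0.0005° × 110574 × cos 45.4053° = 0.0005 × 110574 × 0.7021 ≈ 38.8163 m.
Worst case both components are at the extreme and orthogonal: √(55.287² + 38.8163²) ≈ 67.5526 m.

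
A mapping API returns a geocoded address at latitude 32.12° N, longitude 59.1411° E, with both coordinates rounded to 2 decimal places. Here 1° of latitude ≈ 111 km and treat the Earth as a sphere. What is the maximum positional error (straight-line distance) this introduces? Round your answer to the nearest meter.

727 meters

Rounding to 2 decimal places leaves each coordinate within ±0.005° of the true value.
Latitude error → 0.005 × 111000 = 555 m along the meridian.
East–west component at 32.12°: 0.005° × 111000 × cos 32.12° ≈ 0.005 × 94009.9 ≈ 470.05 m.
Worst case both components are at the extreme and orthogonal: √(555² + 470.05²) ≈ 727.304 m.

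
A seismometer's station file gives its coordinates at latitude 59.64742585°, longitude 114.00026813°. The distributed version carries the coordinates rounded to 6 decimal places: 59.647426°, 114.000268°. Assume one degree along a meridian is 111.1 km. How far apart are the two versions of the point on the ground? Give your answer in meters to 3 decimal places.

0.018 meters

The latitude changed by -0.00000015° and the longitude by +0.00000013°.
North–south shift: -0.00000015 × 111100 = -0.016665 m.
E–W at 59.6474°: 0.00000013° × 111100 × cos 59.6474° = 0.00000013 × 111100 × 0.5053 ≈ 0.00729833 m.
Hypotenuse of the two orthogonal shifts: √(0.016665² + 0.00729833²) = 0.0181931 m.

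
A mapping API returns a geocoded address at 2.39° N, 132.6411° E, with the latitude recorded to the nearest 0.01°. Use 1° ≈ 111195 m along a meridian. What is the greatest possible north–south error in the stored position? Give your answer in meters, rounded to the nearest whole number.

Rounding to 2 decimal places leaves the latitude within ±0.005° of the true value.
So the N–S error is at most 0.005 × 111195 = 555.975 m.

556 meters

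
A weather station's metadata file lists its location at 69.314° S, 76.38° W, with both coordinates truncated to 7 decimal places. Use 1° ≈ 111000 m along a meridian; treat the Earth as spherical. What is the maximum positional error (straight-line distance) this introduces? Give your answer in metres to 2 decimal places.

0.01 metres

Truncating at 7 decimal places can drop up to a full unit in the last place, so each coordinate may be off by as much as 1e-07°.
Latitude error → 1e-07 × 111000 = 0.0111 m along the meridian.
Longitude error → 1e-07 × 111000 × cos 69.314° = 1e-07 × 111000 × 0.3532 ≈ 0.00392103 m.
Worst case both components are at the extreme and orthogonal: √(0.0111² + 0.00392103²) ≈ 0.0117722 m.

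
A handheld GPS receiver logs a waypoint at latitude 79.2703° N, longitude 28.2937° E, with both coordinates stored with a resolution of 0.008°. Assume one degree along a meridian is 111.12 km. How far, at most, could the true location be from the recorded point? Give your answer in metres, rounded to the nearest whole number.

452 metres

With a 0.008° grid the true value lies within half a step, ±0.008°/2 = ±0.004°, of the stored one.
Latitude error → 0.004 × 111120 = 444.48 m along the meridian.
East–west component at 79.2703°: 0.004° × 111120 × cos 79.2703° ≈ 0.004 × 20687.9 ≈ 82.7515 m.
The two errors are perpendicular, so the maximum displacement is √(444.48² + 82.7515²) ≈ 452.118 m.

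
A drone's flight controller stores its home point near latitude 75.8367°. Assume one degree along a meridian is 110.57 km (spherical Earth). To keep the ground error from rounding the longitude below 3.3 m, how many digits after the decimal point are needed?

At 75.8367° one degree of longitude covers 110570 × cos 75.8367° ≈ 110570 × 0.2447 ≈ 27055 m.
With N decimal places the half-ulp bound is 0.5·10⁻ᴺ°, or 0.5·10⁻ᴺ × 27055 m on the ground.
Setting 13527.5 × 10⁻ᴺ ≤ 3.3 gives 10ᴺ ≥ 4099, i.e. N ≥ 3.61.
So 4 decimal places suffice (1.35 m); 3 would allow up to 13.5 m.

4 decimal places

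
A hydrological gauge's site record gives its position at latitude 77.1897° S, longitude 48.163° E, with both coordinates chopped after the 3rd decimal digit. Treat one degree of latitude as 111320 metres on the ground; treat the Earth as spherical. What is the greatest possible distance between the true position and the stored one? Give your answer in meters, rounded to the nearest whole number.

Truncating at 3 decimal places can drop up to a full unit in the last place, so each coordinate may be off by as much as 0.001°.
North–south component: 0.001° × 111320 = 111.32 m.
Longitude error → 0.001 × 111320 × cos 77.1897° = 0.001 × 111320 × 0.2217 ≈ 24.6823 m.
Worst case both components are at the extreme and orthogonal: √(111.32² + 24.6823²) ≈ 114.023 m.

114 meters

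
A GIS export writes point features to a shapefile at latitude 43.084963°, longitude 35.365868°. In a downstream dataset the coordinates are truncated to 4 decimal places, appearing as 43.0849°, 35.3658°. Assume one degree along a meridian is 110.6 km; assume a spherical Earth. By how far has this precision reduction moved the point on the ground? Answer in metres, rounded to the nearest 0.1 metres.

The latitude changed by +0.000063° and the longitude by +0.000068°.
North–south shift: 0.000063 × 110600 = 6.9678 m.
E–W at 43.0849°: 0.000068° × 110600 × cos 43.0849° = 0.000068 × 110600 × 0.7303 ≈ 5.49276 m.
Hypotenuse of the two orthogonal shifts: √(6.9678² + 5.49276²) = 8.87246 m.

8.9 metres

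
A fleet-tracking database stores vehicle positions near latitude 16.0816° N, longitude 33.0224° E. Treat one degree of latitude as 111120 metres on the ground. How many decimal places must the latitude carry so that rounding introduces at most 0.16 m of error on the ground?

One degree of latitude covers 111120 m.
Rounding to N decimal places gives at most 0.5 × 10⁻ᴺ degrees of error, i.e. 0.5 × 10⁻ᴺ × 111120 m.
Setting 55560 × 10⁻ᴺ ≤ 0.16 gives 10ᴺ ≥ 3.472e+05, i.e. N ≥ 5.54.
N = 5 would give 0.556 m (too coarse); N = 6 gives 0.0556 m ≤ 0.16 m.

6 decimal places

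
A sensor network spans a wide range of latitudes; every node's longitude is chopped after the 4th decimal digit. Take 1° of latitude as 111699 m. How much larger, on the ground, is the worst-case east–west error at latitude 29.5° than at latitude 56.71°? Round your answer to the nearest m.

Truncating at 4 decimal places can drop up to a full unit in the last place, so the longitude may be off by as much as 0.0001°.
At 29.5°: 0.0001° × 111699 × cos 29.5° = 0.0001 × 111699 × 0.8704 ≈ 9.7218 m.
Error at 56.71° = 0.0001° × 111699 × cos 56.71° ≈ 11.17 × 0.5489 = 6.1309 m.
So the lower-latitude error exceeds the higher by 9.7218 − 6.1309 = 3.5909 m.

4 m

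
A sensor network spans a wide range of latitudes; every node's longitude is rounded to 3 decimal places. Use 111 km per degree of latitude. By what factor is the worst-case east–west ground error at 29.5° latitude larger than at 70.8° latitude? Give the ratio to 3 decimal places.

Rounding to 3 decimal places leaves the longitude within ±0.0005° of the true value.
Error at 29.5° = 0.0005° × 111000 × cos 29.5° ≈ 55.5 × 0.8704 = 48.305 m.
Error at 70.8° = 0.0005° × 111000 × cos 70.8° ≈ 55.5 × 0.3289 = 18.252 m.
The ratio reduces to cos 29.5° / cos 70.8° = 0.8704/0.3289 ≈ 2.6465.

2.647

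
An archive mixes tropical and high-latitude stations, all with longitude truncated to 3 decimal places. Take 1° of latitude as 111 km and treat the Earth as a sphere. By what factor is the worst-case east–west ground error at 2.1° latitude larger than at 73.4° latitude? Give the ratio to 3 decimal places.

3.498

Truncating at 3 decimal places can drop up to a full unit in the last place, so the longitude may be off by as much as 0.001°.
At 2.1°: 0.001° × 111000 × cos 2.1° = 0.001 × 111000 × 0.9993 ≈ 110.93 m.
At 73.4°: 0.001° × 111000 × cos 73.4° = 0.001 × 111000 × 0.2857 ≈ 31.711 m.
Ratio: 110.93 / 31.711 = cos 2.1° / cos 73.4° ≈ 3.4980.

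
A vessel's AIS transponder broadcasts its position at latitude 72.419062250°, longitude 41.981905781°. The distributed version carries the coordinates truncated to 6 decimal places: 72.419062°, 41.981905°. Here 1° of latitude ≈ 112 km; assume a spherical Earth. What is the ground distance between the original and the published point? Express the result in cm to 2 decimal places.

3.85 cm

The latitude changed by +0.000000250° and the longitude by +0.000000781°.
N–S: 0.000000250° × 112000 m/° = 0.028 m.
East–west at this latitude: 0.000000781° × 112000 × cos 72.4191° ≈ 0.000000781 × 33829.9 = 0.0264212 m.
Hypotenuse of the two orthogonal shifts: √(0.028² + 0.0264212²) = 0.0384978 m.
That is 0.0384978 m = 3.8498 cm.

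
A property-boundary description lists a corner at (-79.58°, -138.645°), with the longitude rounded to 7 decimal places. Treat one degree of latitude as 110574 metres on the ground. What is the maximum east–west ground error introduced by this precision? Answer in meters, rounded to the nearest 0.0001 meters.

0.0010 meters

Rounding to 7 decimal places leaves the longitude within ±5e-08° of the true value.
Parallels shrink by cos φ, so at 79.58° a degree of longitude is 110574 × 0.1809 ≈ 19998.7 m.
East–west error: 5e-08° × 19998.7 m/° ≈ 0.000999934 m.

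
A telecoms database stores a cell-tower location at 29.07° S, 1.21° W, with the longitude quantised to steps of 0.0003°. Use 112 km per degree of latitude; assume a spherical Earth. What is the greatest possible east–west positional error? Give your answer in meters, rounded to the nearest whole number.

With a 0.0003° grid the true value lies within half a step, ±0.0003°/2 = ±0.00015°, of the stored one.
At latitude 29.07° a degree of longitude spans 112000 m × cos 29.07° = 112000 × 0.8740 ≈ 97891 m.
East–west error: 0.00015° × 97891 m/° ≈ 14.6836 m.

15 meters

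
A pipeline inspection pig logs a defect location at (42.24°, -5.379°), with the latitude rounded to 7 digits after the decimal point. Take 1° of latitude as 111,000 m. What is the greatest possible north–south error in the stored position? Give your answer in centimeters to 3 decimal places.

Rounding to 7 decimal places leaves the latitude within ±5e-08° of the true value.
So the N–S error is at most 5e-08 × 111000 = 0.00555 m.
That is 0.00555 m = 0.555 cm.

0.555 centimeters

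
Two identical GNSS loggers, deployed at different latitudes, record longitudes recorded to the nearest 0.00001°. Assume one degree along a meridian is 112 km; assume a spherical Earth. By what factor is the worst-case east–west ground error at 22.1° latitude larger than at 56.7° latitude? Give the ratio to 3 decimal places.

1.688

Rounding to 5 decimal places leaves the longitude within ±5e-06° of the true value.
Error at 22.1° = 5e-06° × 112000 × cos 22.1° ≈ 0.56 × 0.9265 = 0.51886 m.
At 56.7°: 5e-06° × 112000 × cos 56.7° = 5e-06 × 112000 × 0.5490 ≈ 0.30745 m.
Ratio: 0.51886 / 0.30745 = cos 22.1° / cos 56.7° ≈ 1.6876.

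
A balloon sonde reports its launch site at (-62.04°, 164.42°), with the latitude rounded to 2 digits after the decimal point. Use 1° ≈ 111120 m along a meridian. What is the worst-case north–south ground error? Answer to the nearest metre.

556 metres

Rounding to 2 decimal places leaves the latitude within ±0.005° of the true value.
North–south distance: 0.005° × 111120 m/° = 555.6 m.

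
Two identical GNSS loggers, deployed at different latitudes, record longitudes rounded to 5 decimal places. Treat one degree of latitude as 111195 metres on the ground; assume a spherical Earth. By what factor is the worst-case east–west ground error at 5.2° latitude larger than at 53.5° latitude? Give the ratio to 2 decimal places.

1.67

Rounding to 5 decimal places leaves the longitude within ±5e-06° of the true value.
Error at 5.2° = 5e-06° × 111195 × cos 5.2° ≈ 0.55597 × 0.9959 = 0.55369 m.
At 53.5°: 5e-06° × 111195 × cos 53.5° = 5e-06 × 111195 × 0.5948 ≈ 0.33071 m.
The ratio reduces to cos 5.2° / cos 53.5° = 0.9959/0.5948 ≈ 1.6743.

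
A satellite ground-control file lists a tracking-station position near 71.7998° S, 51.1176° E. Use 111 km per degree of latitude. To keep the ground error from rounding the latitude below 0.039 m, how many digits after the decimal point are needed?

7 decimal places

One degree of latitude covers 111000 m.
Rounding to N decimal places gives at most 0.5 × 10⁻ᴺ degrees of error, i.e. 0.5 × 10⁻ᴺ × 111000 m.
Setting 55500 × 10⁻ᴺ ≤ 0.039 gives 10ᴺ ≥ 1.423e+06, i.e. N ≥ 6.15.
N = 6 would give 0.0555 m (too coarse); N = 7 gives 0.00555 m ≤ 0.039 m.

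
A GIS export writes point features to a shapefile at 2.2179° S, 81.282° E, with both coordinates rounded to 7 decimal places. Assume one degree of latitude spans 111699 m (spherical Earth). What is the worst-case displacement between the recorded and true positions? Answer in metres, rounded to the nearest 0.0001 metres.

Rounding to 7 decimal places leaves each coordinate within ±5e-08° of the true value.
N–S: 5e-08° × 111699 m/° = 0.00558495 m.
E–W at 2.2179°: 5e-08° × 111699 × cos 2.2179° = 5e-08 × 111699 × 0.9993 ≈ 0.00558077 m.
The two errors are perpendicular, so the maximum displacement is √(0.00558495² + 0.00558077²) ≈ 0.00789535 m.

0.0079 metres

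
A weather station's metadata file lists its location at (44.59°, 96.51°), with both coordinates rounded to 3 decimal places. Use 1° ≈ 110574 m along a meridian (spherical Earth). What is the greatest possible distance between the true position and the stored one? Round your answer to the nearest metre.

68 metres

Rounding to 3 decimal places leaves each coordinate within ±0.0005° of the true value.
North–south component: 0.0005° × 110574 = 55.287 m.
Longitude error → 0.0005 × 110574 × cos 44.59° = 0.0005 × 110574 × 0.7121 ≈ 39.3726 m.
The two errors are perpendicular, so the maximum displacement is √(55.287² + 39.3726²) ≈ 67.8738 m.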